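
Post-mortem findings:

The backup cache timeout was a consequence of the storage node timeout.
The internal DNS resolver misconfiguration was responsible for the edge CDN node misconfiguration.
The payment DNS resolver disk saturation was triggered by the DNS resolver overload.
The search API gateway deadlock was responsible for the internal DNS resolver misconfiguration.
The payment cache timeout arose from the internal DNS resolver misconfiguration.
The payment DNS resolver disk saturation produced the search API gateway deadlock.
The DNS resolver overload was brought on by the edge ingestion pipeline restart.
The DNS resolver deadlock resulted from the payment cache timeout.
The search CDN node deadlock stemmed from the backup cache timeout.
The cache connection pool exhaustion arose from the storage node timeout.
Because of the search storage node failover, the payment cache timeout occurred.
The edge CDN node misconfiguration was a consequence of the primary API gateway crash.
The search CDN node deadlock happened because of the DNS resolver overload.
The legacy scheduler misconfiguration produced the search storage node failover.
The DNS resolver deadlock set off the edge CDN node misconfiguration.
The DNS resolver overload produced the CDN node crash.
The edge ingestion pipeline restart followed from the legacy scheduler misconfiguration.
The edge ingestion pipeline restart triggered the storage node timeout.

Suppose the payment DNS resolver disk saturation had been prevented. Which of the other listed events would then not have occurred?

the internal DNS resolver misconfiguration, the search API gateway deadlock

Downstream of the payment DNS resolver disk saturation: the search API gateway deadlock, the internal DNS resolver misconfiguration, the payment cache timeout, the DNS resolver deadlock, the edge CDN node misconfiguration.
Of those, still caused via another path: the payment cache timeout, the DNS resolver deadlock, the edge CDN node misconfiguration.
The remainder have no surviving cause.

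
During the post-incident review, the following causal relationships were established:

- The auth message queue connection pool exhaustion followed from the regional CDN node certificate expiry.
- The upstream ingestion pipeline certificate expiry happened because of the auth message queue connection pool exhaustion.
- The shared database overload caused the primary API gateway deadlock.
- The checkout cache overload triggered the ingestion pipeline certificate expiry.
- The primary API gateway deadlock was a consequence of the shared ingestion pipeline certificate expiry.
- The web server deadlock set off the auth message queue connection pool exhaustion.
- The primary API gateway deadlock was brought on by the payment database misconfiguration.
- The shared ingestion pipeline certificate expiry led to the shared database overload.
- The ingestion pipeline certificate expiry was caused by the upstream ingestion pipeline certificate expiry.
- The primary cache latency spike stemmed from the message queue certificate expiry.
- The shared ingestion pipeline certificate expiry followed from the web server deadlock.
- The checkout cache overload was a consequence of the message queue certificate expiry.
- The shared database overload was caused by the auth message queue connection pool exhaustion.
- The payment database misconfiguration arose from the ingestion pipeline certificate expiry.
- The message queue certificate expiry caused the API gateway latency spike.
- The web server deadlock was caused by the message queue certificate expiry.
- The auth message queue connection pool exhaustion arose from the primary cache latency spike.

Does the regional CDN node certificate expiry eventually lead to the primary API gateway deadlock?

There is a causal chain: the regional CDN node certificate expiry → the auth message queue connection pool exhaustion → the shared database overload → the primary API gateway deadlock.

Yes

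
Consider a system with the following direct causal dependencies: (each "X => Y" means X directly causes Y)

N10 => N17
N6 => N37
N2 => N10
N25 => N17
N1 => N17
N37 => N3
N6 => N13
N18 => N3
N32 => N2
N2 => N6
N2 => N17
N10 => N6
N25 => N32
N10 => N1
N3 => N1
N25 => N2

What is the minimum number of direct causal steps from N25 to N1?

3

Shortest chain: N25 → N2 → N10 → N1.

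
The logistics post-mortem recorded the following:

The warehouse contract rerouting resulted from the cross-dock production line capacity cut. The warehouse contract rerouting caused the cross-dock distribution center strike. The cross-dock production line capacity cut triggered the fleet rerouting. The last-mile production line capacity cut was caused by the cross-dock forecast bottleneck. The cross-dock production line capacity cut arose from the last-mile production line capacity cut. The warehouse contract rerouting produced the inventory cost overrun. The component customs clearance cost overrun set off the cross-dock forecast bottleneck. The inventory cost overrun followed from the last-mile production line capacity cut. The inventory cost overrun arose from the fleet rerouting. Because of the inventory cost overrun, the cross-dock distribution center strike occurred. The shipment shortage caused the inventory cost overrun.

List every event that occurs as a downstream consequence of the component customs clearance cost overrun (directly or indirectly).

Direct effects: the cross-dock forecast bottleneck.
2 steps out: the last-mile production line capacity cut.
3 steps out: the cross-dock production line capacity cut, the inventory cost overrun.
4 steps out: the fleet rerouting, the warehouse contract rerouting, the cross-dock distribution center strike.
Not reachable from it: the shipment shortage.

the cross-dock distribution center strike, the cross-dock forecast bottleneck, the cross-dock production line capacity cut, the fleet rerouting, the inventory cost overrun, the last-mile production line capacity cut, the warehouse contract rerouting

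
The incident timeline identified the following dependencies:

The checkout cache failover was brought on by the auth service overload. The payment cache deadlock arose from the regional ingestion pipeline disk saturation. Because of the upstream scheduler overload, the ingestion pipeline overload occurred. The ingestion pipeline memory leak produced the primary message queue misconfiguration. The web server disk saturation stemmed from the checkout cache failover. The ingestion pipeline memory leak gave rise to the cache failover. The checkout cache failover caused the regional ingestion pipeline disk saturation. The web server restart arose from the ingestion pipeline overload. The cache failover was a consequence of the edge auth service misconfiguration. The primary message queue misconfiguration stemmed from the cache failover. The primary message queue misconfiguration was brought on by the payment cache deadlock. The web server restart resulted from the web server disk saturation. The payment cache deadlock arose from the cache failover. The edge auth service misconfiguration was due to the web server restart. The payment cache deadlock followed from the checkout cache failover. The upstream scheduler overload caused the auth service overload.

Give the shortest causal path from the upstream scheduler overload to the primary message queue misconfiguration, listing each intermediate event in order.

the upstream scheduler overload → the auth service overload → the checkout cache failover → the payment cache deadlock → the primary message queue misconfiguration

the upstream scheduler overload → the auth service overload
the auth service overload → the checkout cache failover
the checkout cache failover → the payment cache deadlock
the payment cache deadlock → the primary message queue misconfiguration
Length: 4 steps.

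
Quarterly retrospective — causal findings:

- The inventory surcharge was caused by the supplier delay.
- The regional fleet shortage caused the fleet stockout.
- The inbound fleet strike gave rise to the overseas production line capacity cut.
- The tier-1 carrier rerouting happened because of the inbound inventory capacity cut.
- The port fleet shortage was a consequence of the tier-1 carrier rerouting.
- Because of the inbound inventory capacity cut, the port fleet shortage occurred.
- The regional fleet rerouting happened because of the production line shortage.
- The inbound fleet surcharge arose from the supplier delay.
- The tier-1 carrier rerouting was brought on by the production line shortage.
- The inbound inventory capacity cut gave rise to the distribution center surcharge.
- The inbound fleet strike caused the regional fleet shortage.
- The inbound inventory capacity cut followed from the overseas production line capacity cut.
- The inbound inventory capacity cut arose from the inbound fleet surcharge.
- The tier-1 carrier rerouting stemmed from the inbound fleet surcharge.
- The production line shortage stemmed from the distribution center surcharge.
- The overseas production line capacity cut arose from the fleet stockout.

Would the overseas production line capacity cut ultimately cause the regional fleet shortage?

No

The overseas production line capacity cut leads to the inbound inventory capacity cut, the distribution center surcharge, the production line shortage, the tier-1 carrier rerouting, the regional fleet rerouting, the port fleet shortage; the regional fleet shortage is not among them.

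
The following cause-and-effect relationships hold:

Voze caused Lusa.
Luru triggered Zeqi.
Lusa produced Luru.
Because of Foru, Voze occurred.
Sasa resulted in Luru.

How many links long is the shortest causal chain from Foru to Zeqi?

Shortest chain: Foru → Voze → Lusa → Luru → Zeqi.

4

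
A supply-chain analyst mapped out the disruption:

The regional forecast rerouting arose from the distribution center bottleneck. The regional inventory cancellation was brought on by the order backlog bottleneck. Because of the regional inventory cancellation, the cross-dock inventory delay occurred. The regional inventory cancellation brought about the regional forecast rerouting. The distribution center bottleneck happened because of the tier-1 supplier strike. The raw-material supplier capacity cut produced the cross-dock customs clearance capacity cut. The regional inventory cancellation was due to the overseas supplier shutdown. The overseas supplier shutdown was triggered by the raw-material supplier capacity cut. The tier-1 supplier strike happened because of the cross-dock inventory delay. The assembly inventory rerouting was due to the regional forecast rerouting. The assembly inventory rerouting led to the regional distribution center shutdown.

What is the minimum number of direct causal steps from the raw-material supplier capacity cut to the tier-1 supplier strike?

4

Shortest chain: the raw-material supplier capacity cut → the overseas supplier shutdown → the regional inventory cancellation → the cross-dock inventory delay → the tier-1 supplier strike.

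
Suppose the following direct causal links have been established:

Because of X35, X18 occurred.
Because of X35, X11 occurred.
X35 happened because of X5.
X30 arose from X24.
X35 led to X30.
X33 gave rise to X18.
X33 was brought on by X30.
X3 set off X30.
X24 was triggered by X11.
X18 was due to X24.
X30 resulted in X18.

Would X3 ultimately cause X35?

X3 leads to X30, X33, X18; X35 is not among them.

No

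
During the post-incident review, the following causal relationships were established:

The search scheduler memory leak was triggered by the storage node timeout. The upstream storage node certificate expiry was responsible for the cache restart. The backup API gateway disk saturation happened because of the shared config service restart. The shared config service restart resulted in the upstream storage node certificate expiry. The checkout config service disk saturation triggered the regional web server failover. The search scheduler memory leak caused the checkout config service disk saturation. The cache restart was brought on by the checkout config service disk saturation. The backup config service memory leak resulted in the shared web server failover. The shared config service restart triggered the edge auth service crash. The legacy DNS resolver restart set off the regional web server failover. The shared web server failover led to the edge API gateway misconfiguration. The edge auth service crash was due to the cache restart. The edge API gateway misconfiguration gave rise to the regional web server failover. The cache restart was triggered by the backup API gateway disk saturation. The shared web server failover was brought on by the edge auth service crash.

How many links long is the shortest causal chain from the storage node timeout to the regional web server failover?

Shortest chain: the storage node timeout → the search scheduler memory leak → the checkout config service disk saturation → the regional web server failover.

3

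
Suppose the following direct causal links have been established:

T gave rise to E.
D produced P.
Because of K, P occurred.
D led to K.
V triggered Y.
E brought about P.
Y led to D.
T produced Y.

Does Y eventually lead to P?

Yes

There is a causal chain: Y → D → P.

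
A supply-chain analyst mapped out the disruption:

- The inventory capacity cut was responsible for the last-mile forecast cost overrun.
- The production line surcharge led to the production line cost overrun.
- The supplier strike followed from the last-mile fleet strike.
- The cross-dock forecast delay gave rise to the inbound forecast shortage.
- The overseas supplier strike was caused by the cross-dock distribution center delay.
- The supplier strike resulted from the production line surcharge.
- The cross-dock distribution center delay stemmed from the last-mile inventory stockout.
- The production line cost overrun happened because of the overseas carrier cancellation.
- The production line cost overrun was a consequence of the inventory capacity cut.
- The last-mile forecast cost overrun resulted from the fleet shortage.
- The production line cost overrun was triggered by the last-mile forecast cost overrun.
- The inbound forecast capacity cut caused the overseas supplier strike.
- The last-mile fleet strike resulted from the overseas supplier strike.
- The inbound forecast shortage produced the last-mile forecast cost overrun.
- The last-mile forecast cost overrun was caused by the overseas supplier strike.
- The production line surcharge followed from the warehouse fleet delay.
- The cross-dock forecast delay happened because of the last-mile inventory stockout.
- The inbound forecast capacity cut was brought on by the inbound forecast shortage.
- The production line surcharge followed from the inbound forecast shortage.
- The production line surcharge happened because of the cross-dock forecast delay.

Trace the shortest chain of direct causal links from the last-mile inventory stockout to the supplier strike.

the last-mile inventory stockout → the cross-dock forecast delay → the production line surcharge → the supplier strike

the last-mile inventory stockout → the cross-dock forecast delay
the cross-dock forecast delay → the production line surcharge
the production line surcharge → the supplier strike
Length: 3 steps.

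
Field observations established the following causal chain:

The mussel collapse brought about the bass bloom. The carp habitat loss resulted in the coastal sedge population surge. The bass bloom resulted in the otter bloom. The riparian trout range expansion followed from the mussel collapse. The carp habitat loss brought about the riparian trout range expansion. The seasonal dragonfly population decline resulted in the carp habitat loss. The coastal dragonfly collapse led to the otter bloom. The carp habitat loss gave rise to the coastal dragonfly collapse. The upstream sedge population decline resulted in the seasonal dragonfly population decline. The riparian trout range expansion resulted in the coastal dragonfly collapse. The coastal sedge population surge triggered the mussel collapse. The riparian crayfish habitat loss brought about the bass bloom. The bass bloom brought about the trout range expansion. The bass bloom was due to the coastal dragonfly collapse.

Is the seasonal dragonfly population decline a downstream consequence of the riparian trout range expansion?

No

The riparian trout range expansion leads to the coastal dragonfly collapse, the bass bloom, the otter bloom, the trout range expansion; the seasonal dragonfly population decline is not among them.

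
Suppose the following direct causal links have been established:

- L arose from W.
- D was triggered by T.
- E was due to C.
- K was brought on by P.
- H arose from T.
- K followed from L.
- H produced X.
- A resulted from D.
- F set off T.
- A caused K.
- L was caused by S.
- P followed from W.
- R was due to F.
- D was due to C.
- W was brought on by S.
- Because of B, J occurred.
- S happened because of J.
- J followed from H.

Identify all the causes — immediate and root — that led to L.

B, F, H, J, S, T, W

Immediate causes of L: S, W.
Further upstream: F, T, H, B, J.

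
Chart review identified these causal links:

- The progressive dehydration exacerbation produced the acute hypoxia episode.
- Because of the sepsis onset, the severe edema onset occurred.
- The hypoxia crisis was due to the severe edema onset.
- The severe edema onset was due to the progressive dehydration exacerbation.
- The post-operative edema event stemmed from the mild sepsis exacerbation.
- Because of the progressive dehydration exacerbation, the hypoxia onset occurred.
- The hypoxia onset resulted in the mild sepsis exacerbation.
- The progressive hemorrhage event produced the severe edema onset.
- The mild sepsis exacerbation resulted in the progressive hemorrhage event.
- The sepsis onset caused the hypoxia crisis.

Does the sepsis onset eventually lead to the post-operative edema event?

No

The sepsis onset leads to the severe edema onset, the hypoxia crisis; the post-operative edema event is not among them.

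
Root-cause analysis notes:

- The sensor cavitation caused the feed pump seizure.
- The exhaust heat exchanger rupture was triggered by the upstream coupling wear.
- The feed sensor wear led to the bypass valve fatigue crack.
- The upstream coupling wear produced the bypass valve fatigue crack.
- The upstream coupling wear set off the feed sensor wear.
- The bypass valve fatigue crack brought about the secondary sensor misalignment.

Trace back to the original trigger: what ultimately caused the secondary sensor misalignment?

the upstream coupling wear

Tracing upstream from the secondary sensor misalignment: the secondary sensor misalignment ← the bypass valve fatigue crack ← the upstream coupling wear.
The upstream coupling wear has no stated cause, so it is the root.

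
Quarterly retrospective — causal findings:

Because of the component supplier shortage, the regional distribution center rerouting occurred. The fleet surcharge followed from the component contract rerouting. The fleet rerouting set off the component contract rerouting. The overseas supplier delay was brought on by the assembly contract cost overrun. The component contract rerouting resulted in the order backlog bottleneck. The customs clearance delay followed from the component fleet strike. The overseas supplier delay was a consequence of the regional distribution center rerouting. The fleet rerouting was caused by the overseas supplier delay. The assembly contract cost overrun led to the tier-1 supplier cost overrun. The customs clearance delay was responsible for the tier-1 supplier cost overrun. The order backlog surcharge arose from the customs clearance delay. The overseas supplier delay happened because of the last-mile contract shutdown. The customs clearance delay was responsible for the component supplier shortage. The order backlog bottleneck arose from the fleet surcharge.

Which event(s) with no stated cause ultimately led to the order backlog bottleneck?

the assembly contract cost overrun, the component fleet strike, the last-mile contract shutdown

Tracing upstream from the order backlog bottleneck: the order backlog bottleneck ← the component contract rerouting ← the fleet rerouting ← the overseas supplier delay ← the regional distribution center rerouting ← the component supplier shortage ← the customs clearance delay ← the component fleet strike.
A separate upstream branch: the order backlog bottleneck ← the component contract rerouting ← the fleet rerouting ← the overseas supplier delay ← the last-mile contract shutdown.
A separate upstream branch: the order backlog bottleneck ← the component contract rerouting ← the fleet rerouting ← the overseas supplier delay ← the assembly contract cost overrun.
Each of those chain origins has no stated cause.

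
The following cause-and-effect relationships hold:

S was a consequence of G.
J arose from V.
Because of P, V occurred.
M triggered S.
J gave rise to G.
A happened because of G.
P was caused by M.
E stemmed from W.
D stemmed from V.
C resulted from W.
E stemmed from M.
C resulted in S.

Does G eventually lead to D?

G leads to S, A; D is not among them.

No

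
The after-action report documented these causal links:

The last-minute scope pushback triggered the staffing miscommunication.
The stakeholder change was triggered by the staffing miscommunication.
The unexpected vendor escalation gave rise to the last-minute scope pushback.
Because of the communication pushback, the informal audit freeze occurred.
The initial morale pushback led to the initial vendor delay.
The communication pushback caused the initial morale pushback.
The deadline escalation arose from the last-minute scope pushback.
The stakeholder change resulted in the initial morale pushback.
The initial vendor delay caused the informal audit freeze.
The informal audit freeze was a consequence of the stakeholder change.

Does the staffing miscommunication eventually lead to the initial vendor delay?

There is a causal chain: the staffing miscommunication → the stakeholder change → the initial morale pushback → the initial vendor delay.

Yes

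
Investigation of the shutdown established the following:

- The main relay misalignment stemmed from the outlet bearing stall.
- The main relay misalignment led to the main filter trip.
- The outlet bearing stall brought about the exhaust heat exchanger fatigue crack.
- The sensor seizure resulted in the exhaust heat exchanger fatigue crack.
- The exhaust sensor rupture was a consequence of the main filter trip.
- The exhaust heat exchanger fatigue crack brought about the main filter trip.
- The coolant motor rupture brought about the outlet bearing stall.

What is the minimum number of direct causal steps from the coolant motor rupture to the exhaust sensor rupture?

Shortest chain: the coolant motor rupture → the outlet bearing stall → the exhaust heat exchanger fatigue crack → the main filter trip → the exhaust sensor rupture.

4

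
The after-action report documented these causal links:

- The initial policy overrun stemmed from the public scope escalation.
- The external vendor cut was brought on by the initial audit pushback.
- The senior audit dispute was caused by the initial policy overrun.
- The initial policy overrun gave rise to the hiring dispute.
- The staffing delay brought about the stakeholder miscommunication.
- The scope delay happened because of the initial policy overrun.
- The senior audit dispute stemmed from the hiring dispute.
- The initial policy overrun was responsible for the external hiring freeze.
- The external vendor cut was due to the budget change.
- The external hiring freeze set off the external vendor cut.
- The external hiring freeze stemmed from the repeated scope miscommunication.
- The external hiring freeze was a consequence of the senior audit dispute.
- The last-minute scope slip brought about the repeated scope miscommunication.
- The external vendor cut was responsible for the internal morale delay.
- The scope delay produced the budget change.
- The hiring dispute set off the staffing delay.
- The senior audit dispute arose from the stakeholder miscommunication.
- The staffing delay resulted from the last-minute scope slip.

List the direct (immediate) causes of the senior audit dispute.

the hiring dispute, the initial policy overrun, the stakeholder miscommunication

Upstream contributors include the public scope escalation, the last-minute scope slip, the staffing delay, but only the hiring dispute, the initial policy overrun, the stakeholder miscommunication feed directly into the senior audit dispute.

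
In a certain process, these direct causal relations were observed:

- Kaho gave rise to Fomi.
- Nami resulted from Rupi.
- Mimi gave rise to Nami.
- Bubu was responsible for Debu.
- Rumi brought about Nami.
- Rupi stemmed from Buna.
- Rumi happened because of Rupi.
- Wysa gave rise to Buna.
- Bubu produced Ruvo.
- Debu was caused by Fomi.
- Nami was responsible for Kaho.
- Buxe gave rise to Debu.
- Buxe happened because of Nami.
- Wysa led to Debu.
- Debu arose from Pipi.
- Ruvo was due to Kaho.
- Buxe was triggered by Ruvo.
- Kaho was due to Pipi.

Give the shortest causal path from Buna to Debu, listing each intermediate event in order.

Buna → Rupi → Nami → Buxe → Debu

Buna → Rupi
Rupi → Nami
Nami → Buxe
Buxe → Debu
Length: 4 steps.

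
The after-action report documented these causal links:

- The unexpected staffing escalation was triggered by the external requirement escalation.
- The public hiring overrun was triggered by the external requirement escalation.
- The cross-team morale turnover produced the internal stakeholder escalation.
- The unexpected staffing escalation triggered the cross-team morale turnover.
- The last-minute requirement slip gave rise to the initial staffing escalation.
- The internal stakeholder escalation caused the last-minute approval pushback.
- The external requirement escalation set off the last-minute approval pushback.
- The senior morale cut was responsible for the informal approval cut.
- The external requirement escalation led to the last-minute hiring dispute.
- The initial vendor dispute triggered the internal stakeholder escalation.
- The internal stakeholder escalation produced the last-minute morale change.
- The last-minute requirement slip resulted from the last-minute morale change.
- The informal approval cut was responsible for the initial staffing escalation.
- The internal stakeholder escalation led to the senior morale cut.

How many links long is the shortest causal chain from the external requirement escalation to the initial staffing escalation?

6

Shortest chain: the external requirement escalation → the unexpected staffing escalation → the cross-team morale turnover → the internal stakeholder escalation → the senior morale cut → the informal approval cut → the initial staffing escalation.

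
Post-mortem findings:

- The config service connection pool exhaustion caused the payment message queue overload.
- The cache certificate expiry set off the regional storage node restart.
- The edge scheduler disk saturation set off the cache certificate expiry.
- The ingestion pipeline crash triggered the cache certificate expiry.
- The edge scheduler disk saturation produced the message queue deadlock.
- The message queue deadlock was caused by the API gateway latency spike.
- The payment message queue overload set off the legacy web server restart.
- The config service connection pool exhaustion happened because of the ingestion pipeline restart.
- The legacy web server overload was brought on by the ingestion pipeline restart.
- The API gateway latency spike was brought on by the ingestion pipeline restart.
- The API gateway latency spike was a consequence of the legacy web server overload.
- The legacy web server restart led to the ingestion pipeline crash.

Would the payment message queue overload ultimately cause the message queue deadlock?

The payment message queue overload leads to the legacy web server restart, the ingestion pipeline crash, the cache certificate expiry, the regional storage node restart; the message queue deadlock is not among them.

No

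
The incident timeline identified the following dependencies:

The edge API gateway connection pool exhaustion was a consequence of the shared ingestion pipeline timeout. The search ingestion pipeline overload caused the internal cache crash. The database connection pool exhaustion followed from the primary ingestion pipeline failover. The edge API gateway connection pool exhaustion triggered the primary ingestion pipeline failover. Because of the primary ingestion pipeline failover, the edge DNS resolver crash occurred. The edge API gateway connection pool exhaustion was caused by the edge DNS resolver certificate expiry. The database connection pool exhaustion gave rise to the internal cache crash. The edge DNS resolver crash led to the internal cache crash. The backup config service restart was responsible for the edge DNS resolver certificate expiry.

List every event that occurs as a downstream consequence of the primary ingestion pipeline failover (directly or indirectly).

the database connection pool exhaustion, the edge DNS resolver crash, the internal cache crash

Direct effects: the database connection pool exhaustion, the edge DNS resolver crash.
2 steps out: the internal cache crash.
Not reachable from it: the backup config service restart, the edge DNS resolver certificate expiry, the shared ingestion pipeline timeout, the edge API gateway connection pool exhaustion, the search ingestion pipeline overload.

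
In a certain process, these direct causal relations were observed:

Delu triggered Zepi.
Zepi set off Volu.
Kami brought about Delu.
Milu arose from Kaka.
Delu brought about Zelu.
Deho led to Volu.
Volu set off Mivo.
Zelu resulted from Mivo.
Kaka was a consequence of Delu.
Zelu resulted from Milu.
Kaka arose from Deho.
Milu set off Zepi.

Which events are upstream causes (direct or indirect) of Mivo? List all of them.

Immediate cause of Mivo: Volu.
Further upstream: Kami, Deho, Delu, Kaka, Milu, Zepi.

Deho, Delu, Kaka, Kami, Milu, Volu, Zepi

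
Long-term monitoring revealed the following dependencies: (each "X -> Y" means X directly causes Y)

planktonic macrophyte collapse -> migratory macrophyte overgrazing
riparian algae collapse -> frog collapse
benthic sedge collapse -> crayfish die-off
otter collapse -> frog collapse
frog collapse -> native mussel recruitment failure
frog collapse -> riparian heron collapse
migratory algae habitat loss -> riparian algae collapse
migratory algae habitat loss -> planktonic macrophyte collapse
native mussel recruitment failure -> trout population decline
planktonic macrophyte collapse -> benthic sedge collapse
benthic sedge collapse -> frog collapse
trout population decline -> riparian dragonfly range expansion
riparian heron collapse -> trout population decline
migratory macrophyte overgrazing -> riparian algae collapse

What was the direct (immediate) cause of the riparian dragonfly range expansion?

the trout population decline

Upstream contributors include the migratory algae habitat loss, the planktonic macrophyte collapse, the migratory macrophyte overgrazing, the benthic sedge collapse, the riparian algae collapse, the otter collapse, the frog collapse, the native mussel recruitment failure, the riparian heron collapse, but only the trout population decline feeds directly into the riparian dragonfly range expansion.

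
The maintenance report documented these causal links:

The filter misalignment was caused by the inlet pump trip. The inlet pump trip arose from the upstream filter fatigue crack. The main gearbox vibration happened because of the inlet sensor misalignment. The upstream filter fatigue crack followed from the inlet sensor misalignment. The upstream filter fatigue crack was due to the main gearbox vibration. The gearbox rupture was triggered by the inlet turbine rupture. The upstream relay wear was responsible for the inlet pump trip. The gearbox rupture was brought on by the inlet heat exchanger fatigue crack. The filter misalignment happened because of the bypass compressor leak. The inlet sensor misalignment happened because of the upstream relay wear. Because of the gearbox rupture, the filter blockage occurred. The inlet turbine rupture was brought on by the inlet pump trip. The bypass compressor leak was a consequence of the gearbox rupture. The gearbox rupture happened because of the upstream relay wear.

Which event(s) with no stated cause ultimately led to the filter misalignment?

the inlet heat exchanger fatigue crack, the upstream relay wear

Tracing upstream from the filter misalignment: the filter misalignment ← the inlet pump trip ← the upstream relay wear.
A separate upstream branch: the filter misalignment ← the bypass compressor leak ← the gearbox rupture ← the inlet heat exchanger fatigue crack.
Each of those chain origins has no stated cause.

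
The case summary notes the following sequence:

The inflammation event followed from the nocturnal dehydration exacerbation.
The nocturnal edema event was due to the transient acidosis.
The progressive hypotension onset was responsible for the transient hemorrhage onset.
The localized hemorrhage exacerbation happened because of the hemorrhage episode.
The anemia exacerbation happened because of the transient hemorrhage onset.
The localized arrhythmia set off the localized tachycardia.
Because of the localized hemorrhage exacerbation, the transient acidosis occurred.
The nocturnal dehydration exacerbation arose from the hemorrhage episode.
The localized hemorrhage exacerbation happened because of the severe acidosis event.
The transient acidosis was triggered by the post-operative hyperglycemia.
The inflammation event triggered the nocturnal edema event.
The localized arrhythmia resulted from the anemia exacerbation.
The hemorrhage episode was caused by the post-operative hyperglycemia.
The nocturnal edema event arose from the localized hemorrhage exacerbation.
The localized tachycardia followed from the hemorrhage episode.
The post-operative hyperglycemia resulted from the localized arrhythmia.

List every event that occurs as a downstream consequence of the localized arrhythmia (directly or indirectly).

Direct effects: the post-operative hyperglycemia, the localized tachycardia.
2 steps out: the hemorrhage episode, the transient acidosis.
3 steps out: the localized hemorrhage exacerbation, the nocturnal dehydration exacerbation, the nocturnal edema event.
4 steps out: the inflammation event.
Not reachable from it: the progressive hypotension onset, the transient hemorrhage onset, the anemia exacerbation, the severe acidosis event.

the hemorrhage episode, the inflammation event, the localized hemorrhage exacerbation, the localized tachycardia, the nocturnal dehydration exacerbation, the nocturnal edema event, the post-operative hyperglycemia, the transient acidosis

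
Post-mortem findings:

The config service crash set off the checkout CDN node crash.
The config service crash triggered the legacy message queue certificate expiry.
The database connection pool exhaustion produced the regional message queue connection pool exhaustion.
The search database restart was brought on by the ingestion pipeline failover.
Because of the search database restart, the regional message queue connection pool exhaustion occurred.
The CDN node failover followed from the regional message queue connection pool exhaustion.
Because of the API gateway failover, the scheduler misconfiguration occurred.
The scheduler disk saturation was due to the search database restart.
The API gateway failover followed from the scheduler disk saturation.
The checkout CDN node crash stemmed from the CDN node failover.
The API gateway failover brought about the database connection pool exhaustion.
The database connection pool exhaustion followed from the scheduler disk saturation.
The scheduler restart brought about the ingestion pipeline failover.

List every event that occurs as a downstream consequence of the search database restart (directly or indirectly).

Direct effects: the scheduler disk saturation, the regional message queue connection pool exhaustion.
2 steps out: the API gateway failover, the database connection pool exhaustion, the CDN node failover.
3 steps out: the checkout CDN node crash, the scheduler misconfiguration.
Not reachable from it: the scheduler restart, the ingestion pipeline failover, the config service crash, the legacy message queue certificate expiry.

the API gateway failover, the CDN node failover, the checkout CDN node crash, the database connection pool exhaustion, the regional message queue connection pool exhaustion, the scheduler disk saturation, the scheduler misconfiguration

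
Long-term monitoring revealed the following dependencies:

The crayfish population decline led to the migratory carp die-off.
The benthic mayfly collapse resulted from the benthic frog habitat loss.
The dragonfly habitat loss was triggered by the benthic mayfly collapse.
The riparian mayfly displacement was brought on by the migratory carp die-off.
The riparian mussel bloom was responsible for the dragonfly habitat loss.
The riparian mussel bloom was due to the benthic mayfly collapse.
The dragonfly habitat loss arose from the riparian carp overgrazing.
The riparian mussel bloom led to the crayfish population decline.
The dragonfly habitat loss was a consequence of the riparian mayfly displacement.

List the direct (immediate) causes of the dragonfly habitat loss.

Upstream contributors include the benthic frog habitat loss, the crayfish population decline, the migratory carp die-off, but only the benthic mayfly collapse, the riparian carp overgrazing, the riparian mayfly displacement, the riparian mussel bloom feed directly into the dragonfly habitat loss.

the benthic mayfly collapse, the riparian carp overgrazing, the riparian mayfly displacement, the riparian mussel bloom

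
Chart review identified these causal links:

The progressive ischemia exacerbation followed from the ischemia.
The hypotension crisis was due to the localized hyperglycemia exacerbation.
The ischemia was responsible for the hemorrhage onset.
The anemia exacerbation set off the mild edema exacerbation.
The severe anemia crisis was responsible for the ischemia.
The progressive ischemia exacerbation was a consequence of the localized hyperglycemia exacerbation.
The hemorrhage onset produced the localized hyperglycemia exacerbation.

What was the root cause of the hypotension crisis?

the severe anemia crisis

Tracing upstream from the hypotension crisis: the hypotension crisis ← the localized hyperglycemia exacerbation ← the hemorrhage onset ← the ischemia ← the severe anemia crisis.
The severe anemia crisis has no stated cause, so it is the root.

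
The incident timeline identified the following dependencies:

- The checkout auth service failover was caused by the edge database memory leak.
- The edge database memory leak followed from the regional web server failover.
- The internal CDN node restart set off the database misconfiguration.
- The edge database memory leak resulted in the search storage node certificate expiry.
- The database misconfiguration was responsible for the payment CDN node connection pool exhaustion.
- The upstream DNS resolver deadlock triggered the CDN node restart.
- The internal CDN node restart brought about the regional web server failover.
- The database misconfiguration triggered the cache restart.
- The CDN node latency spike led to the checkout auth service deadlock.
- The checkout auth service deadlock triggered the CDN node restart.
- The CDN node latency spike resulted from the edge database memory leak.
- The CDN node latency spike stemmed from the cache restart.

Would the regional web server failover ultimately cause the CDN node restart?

Yes

There is a causal chain: the regional web server failover → the edge database memory leak → the CDN node latency spike → the checkout auth service deadlock → the CDN node restart.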